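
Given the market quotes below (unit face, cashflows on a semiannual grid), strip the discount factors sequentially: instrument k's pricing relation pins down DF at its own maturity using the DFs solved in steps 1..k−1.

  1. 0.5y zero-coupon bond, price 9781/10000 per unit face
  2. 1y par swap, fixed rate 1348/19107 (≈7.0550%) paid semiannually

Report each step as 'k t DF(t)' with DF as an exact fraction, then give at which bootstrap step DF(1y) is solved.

1 1/2 9781/10000
2 1 4663/5000
DF(1y) is solved at step 2

step 1 [0.5y] zero: DF = P = 9781/10000 ≈ 0.978100
step 2 [1y] swap r/2=674/19107: DF=(1 − 674/19107·(0.978100))/(1+674/19107) = 4663/5000 ≈ 0.932600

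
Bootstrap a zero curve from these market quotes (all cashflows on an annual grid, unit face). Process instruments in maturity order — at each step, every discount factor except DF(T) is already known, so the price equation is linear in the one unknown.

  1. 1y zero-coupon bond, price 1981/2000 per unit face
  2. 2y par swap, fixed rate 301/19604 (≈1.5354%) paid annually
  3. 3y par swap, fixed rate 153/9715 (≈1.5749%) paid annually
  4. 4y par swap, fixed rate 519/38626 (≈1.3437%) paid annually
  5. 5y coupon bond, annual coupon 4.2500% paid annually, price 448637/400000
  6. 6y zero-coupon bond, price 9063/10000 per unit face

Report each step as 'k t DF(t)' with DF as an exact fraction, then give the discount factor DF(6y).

step 1 [1y] zero: DF = P = 1981/2000 ≈ 0.990500
step 2 [2y] swap r/1=301/19604: DF=(1 − 301/19604·(0.990500))/(1+301/19604) = 9699/10000 ≈ 0.969900
step 3 [3y] swap r/1=153/9715: DF=(1 − 153/9715·(0.990500+0.969900))/(1+153/9715) = 9541/10000 ≈ 0.954100
step 4 [4y] swap r/1=519/38626: DF=(1 − 519/38626·(0.990500+0.969900+0.954100))/(1+519/38626) = 9481/10000 ≈ 0.948100
step 5 [5y] bond c/1=17/400: DF=(448637/400000 − 17/400·(0.990500+0.969900+0.954100+0.948100))/(1+17/400) = 574/625 ≈ 0.918400
step 6 [6y] zero: DF = P = 9063/10000 ≈ 0.906300

1 1 1981/2000
2 2 9699/10000
3 3 9541/10000
4 4 9481/10000
5 5 574/625
6 6 9063/10000
DF(6y) = 9063/10000 ≈ 0.906300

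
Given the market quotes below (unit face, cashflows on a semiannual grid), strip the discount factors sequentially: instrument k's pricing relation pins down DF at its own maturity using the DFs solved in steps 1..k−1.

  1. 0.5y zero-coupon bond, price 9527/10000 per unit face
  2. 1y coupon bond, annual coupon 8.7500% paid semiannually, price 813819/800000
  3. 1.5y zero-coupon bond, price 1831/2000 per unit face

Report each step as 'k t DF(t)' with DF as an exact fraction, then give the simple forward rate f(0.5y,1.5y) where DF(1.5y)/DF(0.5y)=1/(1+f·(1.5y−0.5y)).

1 1/2 9527/10000
2 1 9347/10000
3 3/2 1831/2000
f(0.5y,1.5y) = ((9527/10000)/(1831/2000) − 1)/(1) = 372/9155 ≈ 4.0634%

step 1 [0.5y] zero: DF = P = 9527/10000 ≈ 0.952700
step 2 [1y] bond c/2=7/160: DF=(813819/800000 − 7/160·(0.952700))/(1+7/160) = 9347/10000 ≈ 0.934700
step 3 [1.5y] zero: DF = P = 1831/2000 ≈ 0.915500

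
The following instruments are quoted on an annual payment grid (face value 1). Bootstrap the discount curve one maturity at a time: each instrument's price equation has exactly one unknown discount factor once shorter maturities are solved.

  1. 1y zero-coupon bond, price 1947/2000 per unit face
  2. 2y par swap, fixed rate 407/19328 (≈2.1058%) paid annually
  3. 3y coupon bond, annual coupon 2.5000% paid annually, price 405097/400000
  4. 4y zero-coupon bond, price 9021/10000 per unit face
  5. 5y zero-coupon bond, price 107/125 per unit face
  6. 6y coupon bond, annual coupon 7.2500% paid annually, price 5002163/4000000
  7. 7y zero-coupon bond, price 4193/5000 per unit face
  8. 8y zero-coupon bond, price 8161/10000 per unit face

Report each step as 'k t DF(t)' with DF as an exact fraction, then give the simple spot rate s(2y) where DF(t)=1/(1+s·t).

step 1 [1y] zero: DF = P = 1947/2000 ≈ 0.973500
step 2 [2y] swap r/1=407/19328: DF=(1 − 407/19328·(0.973500))/(1+407/19328) = 9593/10000 ≈ 0.959300
step 3 [3y] bond c/1=1/40: DF=(405097/400000 − 1/40·(0.973500+0.959300))/(1+1/40) = 9409/10000 ≈ 0.940900
step 4 [4y] zero: DF = P = 9021/10000 ≈ 0.902100
step 5 [5y] zero: DF = P = 107/125 ≈ 0.856000
step 6 [6y] bond c/1=29/400: DF=(5002163/4000000 − 29/400·(0.973500+0.959300+0.940900+0.902100+0.856000))/(1+29/400) = 8529/10000 ≈ 0.852900
step 7 [7y] zero: DF = P = 4193/5000 ≈ 0.838600
step 8 [8y] zero: DF = P = 8161/10000 ≈ 0.816100

1 1 1947/2000
2 2 9593/10000
3 3 9409/10000
4 4 9021/10000
5 5 107/125
6 6 8529/10000
7 7 4193/5000
8 8 8161/10000
s(2y) = (1/(9593/10000) − 1)/(2) = 407/19186 ≈ 2.1213%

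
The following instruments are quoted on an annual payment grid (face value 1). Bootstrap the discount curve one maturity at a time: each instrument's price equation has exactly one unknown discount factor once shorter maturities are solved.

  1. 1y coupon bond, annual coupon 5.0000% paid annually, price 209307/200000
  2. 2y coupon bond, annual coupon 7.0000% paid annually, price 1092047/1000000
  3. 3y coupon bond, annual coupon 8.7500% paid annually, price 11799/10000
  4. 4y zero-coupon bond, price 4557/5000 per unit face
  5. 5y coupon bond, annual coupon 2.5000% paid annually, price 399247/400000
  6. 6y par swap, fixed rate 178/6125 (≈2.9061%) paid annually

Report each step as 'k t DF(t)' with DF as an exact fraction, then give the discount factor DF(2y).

1 1 9967/10000
2 2 4777/5000
3 3 9279/10000
4 4 4557/5000
5 5 8813/10000
6 6 4199/5000
DF(2y) = 4777/5000 ≈ 0.955400

step 1 [1y] bond c/1=1/20: DF=(209307/200000 − 1/20·(0))/(1+1/20) = 9967/10000 ≈ 0.996700
step 2 [2y] bond c/1=7/100: DF=(1092047/1000000 − 7/100·(0.996700))/(1+7/100) = 4777/5000 ≈ 0.955400
step 3 [3y] bond c/1=7/80: DF=(11799/10000 − 7/80·(0.996700+0.955400))/(1+7/80) = 9279/10000 ≈ 0.927900
step 4 [4y] zero: DF = P = 4557/5000 ≈ 0.911400
step 5 [5y] bond c/1=1/40: DF=(399247/400000 − 1/40·(0.996700+0.955400+0.927900+0.911400))/(1+1/40) = 8813/10000 ≈ 0.881300
step 6 [6y] swap r/1=178/6125: DF=(1 − 178/6125·(0.996700+0.955400+0.927900+0.911400+0.881300))/(1+178/6125) = 4199/5000 ≈ 0.839800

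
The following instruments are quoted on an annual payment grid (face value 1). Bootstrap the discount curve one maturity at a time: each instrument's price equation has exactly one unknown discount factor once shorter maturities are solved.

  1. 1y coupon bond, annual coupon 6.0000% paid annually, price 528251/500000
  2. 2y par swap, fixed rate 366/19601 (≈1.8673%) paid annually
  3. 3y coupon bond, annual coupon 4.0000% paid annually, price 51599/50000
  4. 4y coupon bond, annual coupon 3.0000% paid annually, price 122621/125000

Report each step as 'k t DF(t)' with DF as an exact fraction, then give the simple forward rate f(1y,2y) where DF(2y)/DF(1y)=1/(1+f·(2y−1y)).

1 1 9967/10000
2 2 4817/5000
3 3 9169/10000
4 4 4343/5000
f(1y,2y) = ((9967/10000)/(4817/5000) − 1)/(1) = 333/9634 ≈ 3.4565%

step 1 [1y] bond c/1=3/50: DF=(528251/500000 − 3/50·(0))/(1+3/50) = 9967/10000 ≈ 0.996700
step 2 [2y] swap r/1=366/19601: DF=(1 − 366/19601·(0.996700))/(1+366/19601) = 4817/5000 ≈ 0.963400
step 3 [3y] bond c/1=1/25: DF=(51599/50000 − 1/25·(0.996700+0.963400))/(1+1/25) = 9169/10000 ≈ 0.916900
step 4 [4y] bond c/1=3/100: DF=(122621/125000 − 3/100·(0.996700+0.963400+0.916900))/(1+3/100) = 4343/5000 ≈ 0.868600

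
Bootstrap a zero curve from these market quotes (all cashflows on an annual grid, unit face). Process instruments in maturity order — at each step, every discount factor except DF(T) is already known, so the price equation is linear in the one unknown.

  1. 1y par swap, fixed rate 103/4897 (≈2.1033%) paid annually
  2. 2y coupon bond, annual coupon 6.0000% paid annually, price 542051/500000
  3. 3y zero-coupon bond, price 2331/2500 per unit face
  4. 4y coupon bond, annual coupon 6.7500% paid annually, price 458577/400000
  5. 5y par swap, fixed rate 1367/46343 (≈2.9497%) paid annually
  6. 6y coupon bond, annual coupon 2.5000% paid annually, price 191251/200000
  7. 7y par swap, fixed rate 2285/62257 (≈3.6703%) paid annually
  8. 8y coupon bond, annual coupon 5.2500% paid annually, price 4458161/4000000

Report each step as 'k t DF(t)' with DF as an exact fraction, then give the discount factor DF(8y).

1 1 4897/5000
2 2 9673/10000
3 3 2331/2500
4 4 8919/10000
5 5 8633/10000
6 6 8199/10000
7 7 1543/2000
8 8 1871/2500
DF(8y) = 1871/2500 ≈ 0.748400

step 1 [1y] swap r/1=103/4897: DF=(1 − 103/4897·(0))/(1+103/4897) = 4897/5000 ≈ 0.979400
step 2 [2y] bond c/1=3/50: DF=(542051/500000 − 3/50·(0.979400))/(1+3/50) = 9673/10000 ≈ 0.967300
step 3 [3y] zero: DF = P = 2331/2500 ≈ 0.932400
step 4 [4y] bond c/1=27/400: DF=(458577/400000 − 27/400·(0.979400+0.967300+0.932400))/(1+27/400) = 8919/10000 ≈ 0.891900
step 5 [5y] swap r/1=1367/46343: DF=(1 − 1367/46343·(0.979400+0.967300+0.932400+0.891900))/(1+1367/46343) = 8633/10000 ≈ 0.863300
step 6 [6y] bond c/1=1/40: DF=(191251/200000 − 1/40·(0.979400+0.967300+0.932400+0.891900+0.863300))/(1+1/40) = 8199/10000 ≈ 0.819900
step 7 [7y] swap r/1=2285/62257: DF=(1 − 2285/62257·(0.979400+0.967300+0.932400+0.891900+0.863300+0.819900))/(1+2285/62257) = 1543/2000 ≈ 0.771500
step 8 [8y] bond c/1=21/400: DF=(4458161/4000000 − 21/400·(0.979400+0.967300+0.932400+0.891900+0.863300+0.819900+0.771500))/(1+21/400) = 1871/2500 ≈ 0.748400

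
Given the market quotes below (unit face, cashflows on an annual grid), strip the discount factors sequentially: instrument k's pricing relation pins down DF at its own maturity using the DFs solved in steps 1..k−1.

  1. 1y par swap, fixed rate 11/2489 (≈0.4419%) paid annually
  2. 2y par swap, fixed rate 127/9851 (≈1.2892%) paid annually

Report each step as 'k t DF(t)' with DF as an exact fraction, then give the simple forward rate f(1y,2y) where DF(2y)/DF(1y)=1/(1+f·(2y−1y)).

1 1 2489/2500
2 2 4873/5000
f(1y,2y) = ((2489/2500)/(4873/5000) − 1)/(1) = 105/4873 ≈ 2.1547%

step 1 [1y] swap r/1=11/2489: DF=(1 − 11/2489·(0))/(1+11/2489) = 2489/2500 ≈ 0.995600
step 2 [2y] swap r/1=127/9851: DF=(1 − 127/9851·(0.995600))/(1+127/9851) = 4873/5000 ≈ 0.974600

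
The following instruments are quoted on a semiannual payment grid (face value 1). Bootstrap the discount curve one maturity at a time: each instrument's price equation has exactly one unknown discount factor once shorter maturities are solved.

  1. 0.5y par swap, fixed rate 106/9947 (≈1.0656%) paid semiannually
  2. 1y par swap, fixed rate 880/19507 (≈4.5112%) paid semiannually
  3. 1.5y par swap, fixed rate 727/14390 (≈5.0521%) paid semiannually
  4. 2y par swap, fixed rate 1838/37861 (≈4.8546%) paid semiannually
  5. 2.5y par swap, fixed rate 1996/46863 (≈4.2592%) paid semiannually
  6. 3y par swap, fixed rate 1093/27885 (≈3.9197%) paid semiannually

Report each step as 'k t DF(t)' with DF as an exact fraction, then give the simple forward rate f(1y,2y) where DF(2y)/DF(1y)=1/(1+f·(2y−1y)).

step 1 [0.5y] swap r/2=53/9947: DF=(1 − 53/9947·(0))/(1+53/9947) = 9947/10000 ≈ 0.994700
step 2 [1y] swap r/2=440/19507: DF=(1 − 440/19507·(0.994700))/(1+440/19507) = 239/250 ≈ 0.956000
step 3 [1.5y] swap r/2=727/28780: DF=(1 − 727/28780·(0.994700+0.956000))/(1+727/28780) = 9273/10000 ≈ 0.927300
step 4 [2y] swap r/2=919/37861: DF=(1 − 919/37861·(0.994700+0.956000+0.927300))/(1+919/37861) = 9081/10000 ≈ 0.908100
step 5 [2.5y] swap r/2=998/46863: DF=(1 − 998/46863·(0.994700+0.956000+0.927300+0.908100))/(1+998/46863) = 4501/5000 ≈ 0.900200
step 6 [3y] swap r/2=1093/55770: DF=(1 − 1093/55770·(0.994700+0.956000+0.927300+0.908100+0.900200))/(1+1093/55770) = 8907/10000 ≈ 0.890700

1 1/2 9947/10000
2 1 239/250
3 3/2 9273/10000
4 2 9081/10000
5 5/2 4501/5000
6 3 8907/10000
f(1y,2y) = ((239/250)/(9081/10000) − 1)/(1) = 479/9081 ≈ 5.2747%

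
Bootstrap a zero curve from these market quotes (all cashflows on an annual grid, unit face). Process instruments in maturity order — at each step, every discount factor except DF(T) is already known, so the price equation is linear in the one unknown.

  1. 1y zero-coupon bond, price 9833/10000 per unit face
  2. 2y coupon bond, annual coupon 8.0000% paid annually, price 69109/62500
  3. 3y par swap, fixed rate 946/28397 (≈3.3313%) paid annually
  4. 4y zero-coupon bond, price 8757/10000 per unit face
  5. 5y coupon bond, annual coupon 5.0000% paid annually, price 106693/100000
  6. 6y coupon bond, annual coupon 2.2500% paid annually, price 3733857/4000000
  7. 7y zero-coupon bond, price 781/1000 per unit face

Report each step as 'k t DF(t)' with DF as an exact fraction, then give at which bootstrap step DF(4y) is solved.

step 1 [1y] zero: DF = P = 9833/10000 ≈ 0.983300
step 2 [2y] bond c/1=2/25: DF=(69109/62500 − 2/25·(0.983300))/(1+2/25) = 951/1000 ≈ 0.951000
step 3 [3y] swap r/1=946/28397: DF=(1 − 946/28397·(0.983300+0.951000))/(1+946/28397) = 4527/5000 ≈ 0.905400
step 4 [4y] zero: DF = P = 8757/10000 ≈ 0.875700
step 5 [5y] bond c/1=1/20: DF=(106693/100000 − 1/20·(0.983300+0.951000+0.905400+0.875700))/(1+1/20) = 1049/1250 ≈ 0.839200
step 6 [6y] bond c/1=9/400: DF=(3733857/4000000 − 9/400·(0.983300+0.951000+0.905400+0.875700+0.839200))/(1+9/400) = 8127/10000 ≈ 0.812700
step 7 [7y] zero: DF = P = 781/1000 ≈ 0.781000

1 1 9833/10000
2 2 951/1000
3 3 4527/5000
4 4 8757/10000
5 5 1049/1250
6 6 8127/10000
7 7 781/1000
DF(4y) is solved at step 4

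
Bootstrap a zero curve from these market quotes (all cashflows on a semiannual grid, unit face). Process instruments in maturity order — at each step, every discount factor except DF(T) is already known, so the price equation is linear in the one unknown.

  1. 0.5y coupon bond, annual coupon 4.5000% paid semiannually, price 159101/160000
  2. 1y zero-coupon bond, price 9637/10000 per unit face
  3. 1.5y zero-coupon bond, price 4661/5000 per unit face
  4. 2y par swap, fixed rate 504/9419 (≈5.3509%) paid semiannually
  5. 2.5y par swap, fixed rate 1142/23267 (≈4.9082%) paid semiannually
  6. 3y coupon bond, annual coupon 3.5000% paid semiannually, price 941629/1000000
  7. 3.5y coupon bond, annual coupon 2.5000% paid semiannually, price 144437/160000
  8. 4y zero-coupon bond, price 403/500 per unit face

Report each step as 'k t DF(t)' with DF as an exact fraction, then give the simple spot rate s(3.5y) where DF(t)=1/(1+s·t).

1 1/2 389/400
2 1 9637/10000
3 3/2 4661/5000
4 2 562/625
5 5/2 4429/5000
6 3 4227/5000
7 7/2 8237/10000
8 4 403/500
s(3.5y) = (1/(8237/10000) − 1)/(7/2) = 3526/57659 ≈ 6.1153%

step 1 [0.5y] bond c/2=9/400: DF=(159101/160000 − 9/400·(0))/(1+9/400) = 389/400 ≈ 0.972500
step 2 [1y] zero: DF = P = 9637/10000 ≈ 0.963700
step 3 [1.5y] zero: DF = P = 4661/5000 ≈ 0.932200
step 4 [2y] swap r/2=252/9419: DF=(1 − 252/9419·(0.972500+0.963700+0.932200))/(1+252/9419) = 562/625 ≈ 0.899200
step 5 [2.5y] swap r/2=571/23267: DF=(1 − 571/23267·(0.972500+0.963700+0.932200+0.899200))/(1+571/23267) = 4429/5000 ≈ 0.885800
step 6 [3y] bond c/2=7/400: DF=(941629/1000000 − 7/400·(0.972500+0.963700+0.932200+0.899200+0.885800))/(1+7/400) = 4227/5000 ≈ 0.845400
step 7 [3.5y] bond c/2=1/80: DF=(144437/160000 − 1/80·(0.972500+0.963700+0.932200+0.899200+0.885800+0.845400))/(1+1/80) = 8237/10000 ≈ 0.823700
step 8 [4y] zero: DF = P = 403/500 ≈ 0.806000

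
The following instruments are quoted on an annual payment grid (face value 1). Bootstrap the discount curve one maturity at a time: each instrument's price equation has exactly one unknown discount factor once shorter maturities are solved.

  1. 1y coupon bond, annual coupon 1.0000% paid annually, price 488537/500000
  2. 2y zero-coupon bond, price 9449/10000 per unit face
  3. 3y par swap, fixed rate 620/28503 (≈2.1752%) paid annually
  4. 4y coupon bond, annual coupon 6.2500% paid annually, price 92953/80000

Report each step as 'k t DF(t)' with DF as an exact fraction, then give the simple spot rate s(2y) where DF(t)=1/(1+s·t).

step 1 [1y] bond c/1=1/100: DF=(488537/500000 − 1/100·(0))/(1+1/100) = 4837/5000 ≈ 0.967400
step 2 [2y] zero: DF = P = 9449/10000 ≈ 0.944900
step 3 [3y] swap r/1=620/28503: DF=(1 − 620/28503·(0.967400+0.944900))/(1+620/28503) = 469/500 ≈ 0.938000
step 4 [4y] bond c/1=1/16: DF=(92953/80000 − 1/16·(0.967400+0.944900+0.938000))/(1+1/16) = 9259/10000 ≈ 0.925900

1 1 4837/5000
2 2 9449/10000
3 3 469/500
4 4 9259/10000
s(2y) = (1/(9449/10000) − 1)/(2) = 551/18898 ≈ 2.9157%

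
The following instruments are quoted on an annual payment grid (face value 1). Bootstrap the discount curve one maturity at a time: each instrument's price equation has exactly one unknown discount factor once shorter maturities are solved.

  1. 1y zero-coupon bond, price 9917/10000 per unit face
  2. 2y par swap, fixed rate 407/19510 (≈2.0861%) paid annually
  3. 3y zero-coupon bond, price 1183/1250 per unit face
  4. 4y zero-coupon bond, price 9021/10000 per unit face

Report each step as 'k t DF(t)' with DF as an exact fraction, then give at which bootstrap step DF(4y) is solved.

1 1 9917/10000
2 2 9593/10000
3 3 1183/1250
4 4 9021/10000
DF(4y) is solved at step 4

step 1 [1y] zero: DF = P = 9917/10000 ≈ 0.991700
step 2 [2y] swap r/1=407/19510: DF=(1 − 407/19510·(0.991700))/(1+407/19510) = 9593/10000 ≈ 0.959300
step 3 [3y] zero: DF = P = 1183/1250 ≈ 0.946400
step 4 [4y] zero: DF = P = 9021/10000 ≈ 0.902100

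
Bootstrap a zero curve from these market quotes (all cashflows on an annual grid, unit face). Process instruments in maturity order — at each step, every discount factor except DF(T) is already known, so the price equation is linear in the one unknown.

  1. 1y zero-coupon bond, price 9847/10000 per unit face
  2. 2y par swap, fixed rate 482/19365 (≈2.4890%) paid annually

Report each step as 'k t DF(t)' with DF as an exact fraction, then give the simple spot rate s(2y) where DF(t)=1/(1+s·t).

step 1 [1y] zero: DF = P = 9847/10000 ≈ 0.984700
step 2 [2y] swap r/1=482/19365: DF=(1 − 482/19365·(0.984700))/(1+482/19365) = 4759/5000 ≈ 0.951800

1 1 9847/10000
2 2 4759/5000
s(2y) = (1/(4759/5000) − 1)/(2) = 241/9518 ≈ 2.5320%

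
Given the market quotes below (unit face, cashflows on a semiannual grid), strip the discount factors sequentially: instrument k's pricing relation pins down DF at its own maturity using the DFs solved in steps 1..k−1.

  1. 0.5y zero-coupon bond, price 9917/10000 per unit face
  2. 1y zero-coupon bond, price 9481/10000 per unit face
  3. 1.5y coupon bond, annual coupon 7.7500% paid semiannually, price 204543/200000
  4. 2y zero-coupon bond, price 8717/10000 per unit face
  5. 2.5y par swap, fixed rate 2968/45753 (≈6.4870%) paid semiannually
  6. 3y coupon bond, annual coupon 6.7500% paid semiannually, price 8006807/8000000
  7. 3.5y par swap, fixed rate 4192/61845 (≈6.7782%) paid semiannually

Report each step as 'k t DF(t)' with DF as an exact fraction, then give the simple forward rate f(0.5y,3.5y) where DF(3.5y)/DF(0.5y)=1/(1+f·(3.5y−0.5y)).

1 1/2 9917/10000
2 1 9481/10000
3 3/2 4561/5000
4 2 8717/10000
5 5/2 2129/2500
6 3 2047/2500
7 7/2 494/625
f(0.5y,3.5y) = ((9917/10000)/(494/625) − 1)/(3) = 671/7904 ≈ 8.4894%

step 1 [0.5y] zero: DF = P = 9917/10000 ≈ 0.991700
step 2 [1y] zero: DF = P = 9481/10000 ≈ 0.948100
step 3 [1.5y] bond c/2=31/800: DF=(204543/200000 − 31/800·(0.991700+0.948100))/(1+31/800) = 4561/5000 ≈ 0.912200
step 4 [2y] zero: DF = P = 8717/10000 ≈ 0.871700
step 5 [2.5y] swap r/2=1484/45753: DF=(1 − 1484/45753·(0.991700+0.948100+0.912200+0.871700))/(1+1484/45753) = 2129/2500 ≈ 0.851600
step 6 [3y] bond c/2=27/800: DF=(8006807/8000000 − 27/800·(0.991700+0.948100+0.912200+0.871700+0.851600))/(1+27/800) = 2047/2500 ≈ 0.818800
step 7 [3.5y] swap r/2=2096/61845: DF=(1 − 2096/61845·(0.991700+0.948100+0.912200+0.871700+0.851600+0.818800))/(1+2096/61845) = 494/625 ≈ 0.790400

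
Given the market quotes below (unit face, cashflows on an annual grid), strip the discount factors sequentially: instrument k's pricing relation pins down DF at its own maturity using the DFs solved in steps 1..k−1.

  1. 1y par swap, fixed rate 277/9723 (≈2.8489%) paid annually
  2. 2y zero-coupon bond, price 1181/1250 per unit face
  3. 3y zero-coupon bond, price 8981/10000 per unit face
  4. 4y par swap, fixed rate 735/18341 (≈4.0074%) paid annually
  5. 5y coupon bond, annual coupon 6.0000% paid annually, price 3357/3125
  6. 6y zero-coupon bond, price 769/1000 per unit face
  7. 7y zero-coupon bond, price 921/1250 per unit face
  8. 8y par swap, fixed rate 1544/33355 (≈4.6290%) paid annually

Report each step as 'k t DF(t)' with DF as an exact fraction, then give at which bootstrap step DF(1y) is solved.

1 1 9723/10000
2 2 1181/1250
3 3 8981/10000
4 4 853/1000
5 5 4029/5000
6 6 769/1000
7 7 921/1250
8 8 432/625
DF(1y) is solved at step 1

step 1 [1y] swap r/1=277/9723: DF=(1 − 277/9723·(0))/(1+277/9723) = 9723/10000 ≈ 0.972300
step 2 [2y] zero: DF = P = 1181/1250 ≈ 0.944800
step 3 [3y] zero: DF = P = 8981/10000 ≈ 0.898100
step 4 [4y] swap r/1=735/18341: DF=(1 − 735/18341·(0.972300+0.944800+0.898100))/(1+735/18341) = 853/1000 ≈ 0.853000
step 5 [5y] bond c/1=3/50: DF=(3357/3125 − 3/50·(0.972300+0.944800+0.898100+0.853000))/(1+3/50) = 4029/5000 ≈ 0.805800
step 6 [6y] zero: DF = P = 769/1000 ≈ 0.769000
step 7 [7y] zero: DF = P = 921/1250 ≈ 0.736800
step 8 [8y] swap r/1=1544/33355: DF=(1 − 1544/33355·(0.972300+0.944800+0.898100+0.853000+0.805800+0.769000+0.736800))/(1+1544/33355) = 432/625 ≈ 0.691200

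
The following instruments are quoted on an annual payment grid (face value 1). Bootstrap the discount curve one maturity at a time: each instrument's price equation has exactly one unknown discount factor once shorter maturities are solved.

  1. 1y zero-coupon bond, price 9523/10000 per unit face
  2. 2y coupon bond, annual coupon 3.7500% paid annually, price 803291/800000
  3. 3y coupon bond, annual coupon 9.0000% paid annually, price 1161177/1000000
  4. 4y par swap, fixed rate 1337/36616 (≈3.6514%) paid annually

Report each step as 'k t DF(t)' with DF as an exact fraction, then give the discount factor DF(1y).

step 1 [1y] zero: DF = P = 9523/10000 ≈ 0.952300
step 2 [2y] bond c/1=3/80: DF=(803291/800000 − 3/80·(0.952300))/(1+3/80) = 4667/5000 ≈ 0.933400
step 3 [3y] bond c/1=9/100: DF=(1161177/1000000 − 9/100·(0.952300+0.933400))/(1+9/100) = 1137/1250 ≈ 0.909600
step 4 [4y] swap r/1=1337/36616: DF=(1 − 1337/36616·(0.952300+0.933400+0.909600))/(1+1337/36616) = 8663/10000 ≈ 0.866300

1 1 9523/10000
2 2 4667/5000
3 3 1137/1250
4 4 8663/10000
DF(1y) = 9523/10000 ≈ 0.952300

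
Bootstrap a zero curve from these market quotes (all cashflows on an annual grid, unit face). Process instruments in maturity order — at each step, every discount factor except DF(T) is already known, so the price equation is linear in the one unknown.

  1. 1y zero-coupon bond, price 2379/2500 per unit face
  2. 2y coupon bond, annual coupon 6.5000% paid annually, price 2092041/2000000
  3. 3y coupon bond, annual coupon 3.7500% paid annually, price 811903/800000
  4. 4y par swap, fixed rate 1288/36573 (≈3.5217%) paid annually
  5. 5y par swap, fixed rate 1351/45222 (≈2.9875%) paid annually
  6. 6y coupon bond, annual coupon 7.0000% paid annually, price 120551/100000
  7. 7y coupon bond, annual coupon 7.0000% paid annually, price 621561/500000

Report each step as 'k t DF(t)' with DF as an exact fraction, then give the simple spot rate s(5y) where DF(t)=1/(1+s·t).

1 1 2379/2500
2 2 9241/10000
3 3 569/625
4 4 1089/1250
5 5 8649/10000
6 6 2077/2500
7 7 2029/2500
s(5y) = (1/(8649/10000) − 1)/(5) = 1351/43245 ≈ 3.1241%

step 1 [1y] zero: DF = P = 2379/2500 ≈ 0.951600
step 2 [2y] bond c/1=13/200: DF=(2092041/2000000 − 13/200·(0.951600))/(1+13/200) = 9241/10000 ≈ 0.924100
step 3 [3y] bond c/1=3/80: DF=(811903/800000 − 3/80·(0.951600+0.924100))/(1+3/80) = 569/625 ≈ 0.910400
step 4 [4y] swap r/1=1288/36573: DF=(1 − 1288/36573·(0.951600+0.924100+0.910400))/(1+1288/36573) = 1089/1250 ≈ 0.871200
step 5 [5y] swap r/1=1351/45222: DF=(1 − 1351/45222·(0.951600+0.924100+0.910400+0.871200))/(1+1351/45222) = 8649/10000 ≈ 0.864900
step 6 [6y] bond c/1=7/100: DF=(120551/100000 − 7/100·(0.951600+0.924100+0.910400+0.871200+0.864900))/(1+7/100) = 2077/2500 ≈ 0.830800
step 7 [7y] bond c/1=7/100: DF=(621561/500000 − 7/100·(0.951600+0.924100+0.910400+0.871200+0.864900+0.830800))/(1+7/100) = 2029/2500 ≈ 0.811600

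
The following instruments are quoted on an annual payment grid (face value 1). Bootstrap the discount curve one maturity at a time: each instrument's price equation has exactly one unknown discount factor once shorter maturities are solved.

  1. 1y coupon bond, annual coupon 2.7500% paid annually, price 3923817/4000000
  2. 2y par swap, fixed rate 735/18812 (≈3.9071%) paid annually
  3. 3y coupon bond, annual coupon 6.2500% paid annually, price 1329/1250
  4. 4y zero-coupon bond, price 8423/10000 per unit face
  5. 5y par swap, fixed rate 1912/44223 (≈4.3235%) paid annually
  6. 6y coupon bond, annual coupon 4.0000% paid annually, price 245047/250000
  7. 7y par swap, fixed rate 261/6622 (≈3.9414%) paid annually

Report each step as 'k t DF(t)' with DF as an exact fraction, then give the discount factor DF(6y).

1 1 9547/10000
2 2 1853/2000
3 3 89/100
4 4 8423/10000
5 5 1011/1250
6 6 1931/2500
7 7 7651/10000
DF(6y) = 1931/2500 ≈ 0.772400

step 1 [1y] bond c/1=11/400: DF=(3923817/4000000 − 11/400·(0))/(1+11/400) = 9547/10000 ≈ 0.954700
step 2 [2y] swap r/1=735/18812: DF=(1 − 735/18812·(0.954700))/(1+735/18812) = 1853/2000 ≈ 0.926500
step 3 [3y] bond c/1=1/16: DF=(1329/1250 − 1/16·(0.954700+0.926500))/(1+1/16) = 89/100 ≈ 0.890000
step 4 [4y] zero: DF = P = 8423/10000 ≈ 0.842300
step 5 [5y] swap r/1=1912/44223: DF=(1 − 1912/44223·(0.954700+0.926500+0.890000+0.842300))/(1+1912/44223) = 1011/1250 ≈ 0.808800
step 6 [6y] bond c/1=1/25: DF=(245047/250000 − 1/25·(0.954700+0.926500+0.890000+0.842300+0.808800))/(1+1/25) = 1931/2500 ≈ 0.772400
step 7 [7y] swap r/1=261/6622: DF=(1 − 261/6622·(0.954700+0.926500+0.890000+0.842300+0.808800+0.772400))/(1+261/6622) = 7651/10000 ≈ 0.765100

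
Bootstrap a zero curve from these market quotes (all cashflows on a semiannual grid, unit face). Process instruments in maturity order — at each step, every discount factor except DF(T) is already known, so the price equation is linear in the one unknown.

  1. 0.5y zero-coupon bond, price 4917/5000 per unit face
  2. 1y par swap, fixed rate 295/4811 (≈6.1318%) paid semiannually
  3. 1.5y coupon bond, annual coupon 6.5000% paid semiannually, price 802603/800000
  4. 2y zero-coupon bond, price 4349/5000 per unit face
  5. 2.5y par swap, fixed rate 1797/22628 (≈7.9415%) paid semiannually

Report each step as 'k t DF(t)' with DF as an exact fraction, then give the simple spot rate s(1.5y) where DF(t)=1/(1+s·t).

step 1 [0.5y] zero: DF = P = 4917/5000 ≈ 0.983400
step 2 [1y] swap r/2=295/9622: DF=(1 − 295/9622·(0.983400))/(1+295/9622) = 941/1000 ≈ 0.941000
step 3 [1.5y] bond c/2=13/400: DF=(802603/800000 − 13/400·(0.983400+0.941000))/(1+13/400) = 9111/10000 ≈ 0.911100
step 4 [2y] zero: DF = P = 4349/5000 ≈ 0.869800
step 5 [2.5y] swap r/2=1797/45256: DF=(1 − 1797/45256·(0.983400+0.941000+0.911100+0.869800))/(1+1797/45256) = 8203/10000 ≈ 0.820300

1 1/2 4917/5000
2 1 941/1000
3 3/2 9111/10000
4 2 4349/5000
5 5/2 8203/10000
s(1.5y) = (1/(9111/10000) − 1)/(3/2) = 1778/27333 ≈ 6.5050%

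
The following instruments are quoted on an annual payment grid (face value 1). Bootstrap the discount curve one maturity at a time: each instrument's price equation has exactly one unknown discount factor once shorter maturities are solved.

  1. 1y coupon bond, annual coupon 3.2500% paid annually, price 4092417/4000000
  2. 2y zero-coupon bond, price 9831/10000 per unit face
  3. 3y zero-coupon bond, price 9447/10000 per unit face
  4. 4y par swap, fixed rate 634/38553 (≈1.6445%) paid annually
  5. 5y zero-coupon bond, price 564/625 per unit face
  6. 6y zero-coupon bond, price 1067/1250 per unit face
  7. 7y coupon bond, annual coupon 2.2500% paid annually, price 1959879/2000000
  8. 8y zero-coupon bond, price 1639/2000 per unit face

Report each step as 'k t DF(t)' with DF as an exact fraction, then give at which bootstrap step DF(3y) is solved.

step 1 [1y] bond c/1=13/400: DF=(4092417/4000000 − 13/400·(0))/(1+13/400) = 9909/10000 ≈ 0.990900
step 2 [2y] zero: DF = P = 9831/10000 ≈ 0.983100
step 3 [3y] zero: DF = P = 9447/10000 ≈ 0.944700
step 4 [4y] swap r/1=634/38553: DF=(1 − 634/38553·(0.990900+0.983100+0.944700))/(1+634/38553) = 4683/5000 ≈ 0.936600
step 5 [5y] zero: DF = P = 564/625 ≈ 0.902400
step 6 [6y] zero: DF = P = 1067/1250 ≈ 0.853600
step 7 [7y] bond c/1=9/400: DF=(1959879/2000000 − 9/400·(0.990900+0.983100+0.944700+0.936600+0.902400+0.853600))/(1+9/400) = 8349/10000 ≈ 0.834900
step 8 [8y] zero: DF = P = 1639/2000 ≈ 0.819500

1 1 9909/10000
2 2 9831/10000
3 3 9447/10000
4 4 4683/5000
5 5 564/625
6 6 1067/1250
7 7 8349/10000
8 8 1639/2000
DF(3y) is solved at step 3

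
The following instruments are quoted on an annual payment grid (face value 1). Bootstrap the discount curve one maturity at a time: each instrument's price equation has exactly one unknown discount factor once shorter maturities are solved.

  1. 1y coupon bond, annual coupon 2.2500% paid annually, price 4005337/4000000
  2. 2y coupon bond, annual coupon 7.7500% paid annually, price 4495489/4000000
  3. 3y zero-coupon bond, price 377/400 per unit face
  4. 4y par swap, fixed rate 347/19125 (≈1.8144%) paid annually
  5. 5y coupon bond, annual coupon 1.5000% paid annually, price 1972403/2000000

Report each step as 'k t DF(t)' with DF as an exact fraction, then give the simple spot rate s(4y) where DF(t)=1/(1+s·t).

1 1 9793/10000
2 2 4863/5000
3 3 377/400
4 4 4653/5000
5 5 9151/10000
s(4y) = (1/(4653/5000) − 1)/(4) = 347/18612 ≈ 1.8644%

step 1 [1y] bond c/1=9/400: DF=(4005337/4000000 − 9/400·(0))/(1+9/400) = 9793/10000 ≈ 0.979300
step 2 [2y] bond c/1=31/400: DF=(4495489/4000000 − 31/400·(0.979300))/(1+31/400) = 4863/5000 ≈ 0.972600
step 3 [3y] zero: DF = P = 377/400 ≈ 0.942500
step 4 [4y] swap r/1=347/19125: DF=(1 − 347/19125·(0.979300+0.972600+0.942500))/(1+347/19125) = 4653/5000 ≈ 0.930600
step 5 [5y] bond c/1=3/200: DF=(1972403/2000000 − 3/200·(0.979300+0.972600+0.942500+0.930600))/(1+3/200) = 9151/10000 ≈ 0.915100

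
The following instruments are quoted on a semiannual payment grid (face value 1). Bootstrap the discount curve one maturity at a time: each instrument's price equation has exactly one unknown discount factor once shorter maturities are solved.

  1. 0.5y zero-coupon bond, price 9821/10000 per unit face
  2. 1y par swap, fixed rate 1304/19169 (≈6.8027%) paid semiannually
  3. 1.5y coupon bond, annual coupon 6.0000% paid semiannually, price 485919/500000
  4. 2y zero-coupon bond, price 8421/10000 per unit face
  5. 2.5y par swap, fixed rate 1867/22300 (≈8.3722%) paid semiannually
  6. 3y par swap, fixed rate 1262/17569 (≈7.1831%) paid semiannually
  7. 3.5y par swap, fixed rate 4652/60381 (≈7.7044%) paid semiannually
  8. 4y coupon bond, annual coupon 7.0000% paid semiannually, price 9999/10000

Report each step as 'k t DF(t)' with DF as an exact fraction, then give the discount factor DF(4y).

step 1 [0.5y] zero: DF = P = 9821/10000 ≈ 0.982100
step 2 [1y] swap r/2=652/19169: DF=(1 − 652/19169·(0.982100))/(1+652/19169) = 2337/2500 ≈ 0.934800
step 3 [1.5y] bond c/2=3/100: DF=(485919/500000 − 3/100·(0.982100+0.934800))/(1+3/100) = 8877/10000 ≈ 0.887700
step 4 [2y] zero: DF = P = 8421/10000 ≈ 0.842100
step 5 [2.5y] swap r/2=1867/44600: DF=(1 − 1867/44600·(0.982100+0.934800+0.887700+0.842100))/(1+1867/44600) = 8133/10000 ≈ 0.813300
step 6 [3y] swap r/2=631/17569: DF=(1 − 631/17569·(0.982100+0.934800+0.887700+0.842100+0.813300))/(1+631/17569) = 8107/10000 ≈ 0.810700
step 7 [3.5y] swap r/2=2326/60381: DF=(1 − 2326/60381·(0.982100+0.934800+0.887700+0.842100+0.813300+0.810700))/(1+2326/60381) = 3837/5000 ≈ 0.767400
step 8 [4y] bond c/2=7/200: DF=(9999/10000 − 7/200·(0.982100+0.934800+0.887700+0.842100+0.813300+0.810700+0.767400))/(1+7/200) = 7619/10000 ≈ 0.761900

1 1/2 9821/10000
2 1 2337/2500
3 3/2 8877/10000
4 2 8421/10000
5 5/2 8133/10000
6 3 8107/10000
7 7/2 3837/5000
8 4 7619/10000
DF(4y) = 7619/10000 ≈ 0.761900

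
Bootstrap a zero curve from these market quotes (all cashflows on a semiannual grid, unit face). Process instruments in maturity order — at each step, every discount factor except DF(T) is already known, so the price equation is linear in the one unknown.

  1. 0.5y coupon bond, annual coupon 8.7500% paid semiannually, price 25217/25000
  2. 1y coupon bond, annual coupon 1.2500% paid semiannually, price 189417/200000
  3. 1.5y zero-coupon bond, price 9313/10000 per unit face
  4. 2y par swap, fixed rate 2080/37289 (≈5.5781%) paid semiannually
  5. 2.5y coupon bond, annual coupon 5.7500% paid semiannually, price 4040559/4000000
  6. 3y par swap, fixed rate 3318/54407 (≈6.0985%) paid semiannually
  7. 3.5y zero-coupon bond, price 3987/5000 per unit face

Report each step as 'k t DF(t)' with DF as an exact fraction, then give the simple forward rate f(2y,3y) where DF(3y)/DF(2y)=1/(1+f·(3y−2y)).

1 1/2 604/625
2 1 1169/1250
3 3/2 9313/10000
4 2 112/125
5 5/2 8777/10000
6 3 8341/10000
7 7/2 3987/5000
f(2y,3y) = ((112/125)/(8341/10000) − 1)/(1) = 619/8341 ≈ 7.4212%

step 1 [0.5y] bond c/2=7/160: DF=(25217/25000 − 7/160·(0))/(1+7/160) = 604/625 ≈ 0.966400
step 2 [1y] bond c/2=1/160: DF=(189417/200000 − 1/160·(0.966400))/(1+1/160) = 1169/1250 ≈ 0.935200
step 3 [1.5y] zero: DF = P = 9313/10000 ≈ 0.931300
step 4 [2y] swap r/2=1040/37289: DF=(1 − 1040/37289·(0.966400+0.935200+0.931300))/(1+1040/37289) = 112/125 ≈ 0.896000
step 5 [2.5y] bond c/2=23/800: DF=(4040559/4000000 − 23/800·(0.966400+0.935200+0.931300+0.896000))/(1+23/800) = 8777/10000 ≈ 0.877700
step 6 [3y] swap r/2=1659/54407: DF=(1 − 1659/54407·(0.966400+0.935200+0.931300+0.896000+0.877700))/(1+1659/54407) = 8341/10000 ≈ 0.834100
step 7 [3.5y] zero: DF = P = 3987/5000 ≈ 0.797400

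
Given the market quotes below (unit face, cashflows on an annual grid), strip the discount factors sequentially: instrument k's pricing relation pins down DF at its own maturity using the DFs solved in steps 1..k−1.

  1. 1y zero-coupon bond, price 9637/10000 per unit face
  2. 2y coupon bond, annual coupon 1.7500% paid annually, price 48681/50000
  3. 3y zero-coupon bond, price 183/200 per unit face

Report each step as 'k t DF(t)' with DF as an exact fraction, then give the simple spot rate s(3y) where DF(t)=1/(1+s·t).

1 1 9637/10000
2 2 9403/10000
3 3 183/200
s(3y) = (1/(183/200) − 1)/(3) = 17/549 ≈ 3.0965%

step 1 [1y] zero: DF = P = 9637/10000 ≈ 0.963700
step 2 [2y] bond c/1=7/400: DF=(48681/50000 − 7/400·(0.963700))/(1+7/400) = 9403/10000 ≈ 0.940300
step 3 [3y] zero: DF = P = 183/200 ≈ 0.915000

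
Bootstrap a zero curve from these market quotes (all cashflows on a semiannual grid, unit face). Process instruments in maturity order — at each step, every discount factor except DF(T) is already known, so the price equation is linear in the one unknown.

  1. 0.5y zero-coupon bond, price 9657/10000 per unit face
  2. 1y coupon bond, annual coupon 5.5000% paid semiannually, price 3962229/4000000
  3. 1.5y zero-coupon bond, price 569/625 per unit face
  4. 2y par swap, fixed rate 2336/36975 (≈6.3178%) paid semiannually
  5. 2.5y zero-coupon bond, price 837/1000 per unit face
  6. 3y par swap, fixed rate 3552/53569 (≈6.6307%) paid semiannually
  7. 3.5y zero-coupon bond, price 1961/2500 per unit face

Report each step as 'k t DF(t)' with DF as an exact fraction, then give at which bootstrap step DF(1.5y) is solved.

1 1/2 9657/10000
2 1 4691/5000
3 3/2 569/625
4 2 552/625
5 5/2 837/1000
6 3 514/625
7 7/2 1961/2500
DF(1.5y) is solved at step 3

step 1 [0.5y] zero: DF = P = 9657/10000 ≈ 0.965700
step 2 [1y] bond c/2=11/400: DF=(3962229/4000000 − 11/400·(0.965700))/(1+11/400) = 4691/5000 ≈ 0.938200
step 3 [1.5y] zero: DF = P = 569/625 ≈ 0.910400
step 4 [2y] swap r/2=1168/36975: DF=(1 − 1168/36975·(0.965700+0.938200+0.910400))/(1+1168/36975) = 552/625 ≈ 0.883200
step 5 [2.5y] zero: DF = P = 837/1000 ≈ 0.837000
step 6 [3y] swap r/2=1776/53569: DF=(1 − 1776/53569·(0.965700+0.938200+0.910400+0.883200+0.837000))/(1+1776/53569) = 514/625 ≈ 0.822400
step 7 [3.5y] zero: DF = P = 1961/2500 ≈ 0.784400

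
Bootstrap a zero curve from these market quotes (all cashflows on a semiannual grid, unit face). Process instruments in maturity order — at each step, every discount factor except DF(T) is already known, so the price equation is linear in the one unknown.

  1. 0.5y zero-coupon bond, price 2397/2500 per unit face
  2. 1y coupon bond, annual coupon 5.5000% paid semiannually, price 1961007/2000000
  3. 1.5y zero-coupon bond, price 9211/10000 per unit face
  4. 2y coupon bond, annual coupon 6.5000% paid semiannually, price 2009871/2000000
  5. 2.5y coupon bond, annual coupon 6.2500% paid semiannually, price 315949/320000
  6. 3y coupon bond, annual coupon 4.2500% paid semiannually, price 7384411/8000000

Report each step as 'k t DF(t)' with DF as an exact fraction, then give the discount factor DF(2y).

1 1/2 2397/2500
2 1 4643/5000
3 3/2 9211/10000
4 2 8849/10000
5 5/2 1691/2000
6 3 4047/5000
DF(2y) = 8849/10000 ≈ 0.884900

step 1 [0.5y] zero: DF = P = 2397/2500 ≈ 0.958800
step 2 [1y] bond c/2=11/400: DF=(1961007/2000000 − 11/400·(0.958800))/(1+11/400) = 4643/5000 ≈ 0.928600
step 3 [1.5y] zero: DF = P = 9211/10000 ≈ 0.921100
step 4 [2y] bond c/2=13/400: DF=(2009871/2000000 − 13/400·(0.958800+0.928600+0.921100))/(1+13/400) = 8849/10000 ≈ 0.884900
step 5 [2.5y] bond c/2=1/32: DF=(315949/320000 − 1/32·(0.958800+0.928600+0.921100+0.884900))/(1+1/32) = 1691/2000 ≈ 0.845500
step 6 [3y] bond c/2=17/800: DF=(7384411/8000000 − 17/800·(0.958800+0.928600+0.921100+0.884900+0.845500))/(1+17/800) = 4047/5000 ≈ 0.809400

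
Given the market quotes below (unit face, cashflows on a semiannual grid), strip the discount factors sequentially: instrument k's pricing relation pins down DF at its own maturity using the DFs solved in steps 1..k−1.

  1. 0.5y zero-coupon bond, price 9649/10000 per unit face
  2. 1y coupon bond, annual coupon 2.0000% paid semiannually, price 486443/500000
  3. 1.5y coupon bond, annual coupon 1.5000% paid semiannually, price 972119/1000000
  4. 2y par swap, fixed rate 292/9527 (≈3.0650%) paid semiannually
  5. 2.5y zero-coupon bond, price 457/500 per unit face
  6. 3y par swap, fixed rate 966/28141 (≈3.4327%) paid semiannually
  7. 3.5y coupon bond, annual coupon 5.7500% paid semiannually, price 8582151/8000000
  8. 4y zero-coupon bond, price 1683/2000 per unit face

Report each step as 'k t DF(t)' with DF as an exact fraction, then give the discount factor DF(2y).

step 1 [0.5y] zero: DF = P = 9649/10000 ≈ 0.964900
step 2 [1y] bond c/2=1/100: DF=(486443/500000 − 1/100·(0.964900))/(1+1/100) = 9537/10000 ≈ 0.953700
step 3 [1.5y] bond c/2=3/400: DF=(972119/1000000 − 3/400·(0.964900+0.953700))/(1+3/400) = 4753/5000 ≈ 0.950600
step 4 [2y] swap r/2=146/9527: DF=(1 − 146/9527·(0.964900+0.953700+0.950600))/(1+146/9527) = 1177/1250 ≈ 0.941600
step 5 [2.5y] zero: DF = P = 457/500 ≈ 0.914000
step 6 [3y] swap r/2=483/28141: DF=(1 − 483/28141·(0.964900+0.953700+0.950600+0.941600+0.914000))/(1+483/28141) = 4517/5000 ≈ 0.903400
step 7 [3.5y] bond c/2=23/800: DF=(8582151/8000000 − 23/800·(0.964900+0.953700+0.950600+0.941600+0.914000+0.903400))/(1+23/800) = 1771/2000 ≈ 0.885500
step 8 [4y] zero: DF = P = 1683/2000 ≈ 0.841500

1 1/2 9649/10000
2 1 9537/10000
3 3/2 4753/5000
4 2 1177/1250
5 5/2 457/500
6 3 4517/5000
7 7/2 1771/2000
8 4 1683/2000
DF(2y) = 1177/1250 ≈ 0.941600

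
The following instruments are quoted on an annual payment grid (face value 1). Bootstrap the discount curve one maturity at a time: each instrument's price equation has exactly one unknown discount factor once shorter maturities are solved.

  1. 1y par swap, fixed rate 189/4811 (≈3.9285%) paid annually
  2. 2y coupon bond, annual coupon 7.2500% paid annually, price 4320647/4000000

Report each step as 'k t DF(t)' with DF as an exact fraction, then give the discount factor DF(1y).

1 1 4811/5000
2 2 9421/10000
DF(1y) = 4811/5000 ≈ 0.962200

step 1 [1y] swap r/1=189/4811: DF=(1 − 189/4811·(0))/(1+189/4811) = 4811/5000 ≈ 0.962200
step 2 [2y] bond c/1=29/400: DF=(4320647/4000000 − 29/400·(0.962200))/(1+29/400) = 9421/10000 ≈ 0.942100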